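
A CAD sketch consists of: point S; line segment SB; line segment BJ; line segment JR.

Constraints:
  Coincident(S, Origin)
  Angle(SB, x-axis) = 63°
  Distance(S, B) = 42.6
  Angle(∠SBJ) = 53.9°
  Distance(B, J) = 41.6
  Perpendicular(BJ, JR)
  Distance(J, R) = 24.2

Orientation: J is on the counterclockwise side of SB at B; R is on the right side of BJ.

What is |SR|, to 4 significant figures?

60.90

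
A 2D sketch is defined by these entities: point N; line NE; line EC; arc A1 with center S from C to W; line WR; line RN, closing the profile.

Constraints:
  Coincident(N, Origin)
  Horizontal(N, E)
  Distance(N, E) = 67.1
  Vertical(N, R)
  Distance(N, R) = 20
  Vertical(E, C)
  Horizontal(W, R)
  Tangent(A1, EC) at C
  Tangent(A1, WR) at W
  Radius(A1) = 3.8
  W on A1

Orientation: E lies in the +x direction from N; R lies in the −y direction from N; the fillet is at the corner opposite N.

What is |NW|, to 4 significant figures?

66.38

N is at the origin; N and E share the same y with |NE| = 67.1 and E on the +x side, so E = (67.10, 0.000). NR is vertical with |NR| = 20.0 and R on the −y side, so R = (0.000, -20.00). The virtual corner opposite N is at (67.10, -20.00). A1 meets EC tangentially, so SC is at right angles to EC and tangency of A1 to WR means the radius SW is perpendicular to WR, with radius 3.8, so the center S sits 3.8 in from both sides at S = (63.30, -16.20). That places the tangent points at C = (67.10, -16.20) on EC and W = (63.30, -20.00) on WR. Then |NW| = |W − N| = 66.38.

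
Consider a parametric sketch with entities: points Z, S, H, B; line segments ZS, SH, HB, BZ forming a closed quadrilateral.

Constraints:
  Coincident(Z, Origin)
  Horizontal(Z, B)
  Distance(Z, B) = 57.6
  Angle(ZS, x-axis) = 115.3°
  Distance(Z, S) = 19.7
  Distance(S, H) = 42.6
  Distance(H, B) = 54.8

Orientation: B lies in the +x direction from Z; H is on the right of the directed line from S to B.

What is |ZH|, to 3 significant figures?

23.0

Checks: Z.y = 0.00, B.y = 0.00 ✓; |SH| = 42.60 ✓; |HB| = 54.80 ✓.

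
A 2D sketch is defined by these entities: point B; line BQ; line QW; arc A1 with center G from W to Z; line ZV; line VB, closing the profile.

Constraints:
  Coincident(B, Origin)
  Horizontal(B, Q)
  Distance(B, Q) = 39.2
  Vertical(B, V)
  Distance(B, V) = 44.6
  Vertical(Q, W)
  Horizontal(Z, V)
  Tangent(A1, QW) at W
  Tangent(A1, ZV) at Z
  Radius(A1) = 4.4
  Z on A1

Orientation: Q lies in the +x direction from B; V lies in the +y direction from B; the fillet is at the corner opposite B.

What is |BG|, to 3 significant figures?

53.2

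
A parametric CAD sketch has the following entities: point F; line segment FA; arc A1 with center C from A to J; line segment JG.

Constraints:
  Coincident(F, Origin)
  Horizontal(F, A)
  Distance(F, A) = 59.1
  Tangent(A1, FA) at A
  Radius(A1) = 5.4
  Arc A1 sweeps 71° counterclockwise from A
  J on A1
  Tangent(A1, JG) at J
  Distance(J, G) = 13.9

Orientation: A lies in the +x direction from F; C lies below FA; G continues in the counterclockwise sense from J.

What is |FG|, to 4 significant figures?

52.24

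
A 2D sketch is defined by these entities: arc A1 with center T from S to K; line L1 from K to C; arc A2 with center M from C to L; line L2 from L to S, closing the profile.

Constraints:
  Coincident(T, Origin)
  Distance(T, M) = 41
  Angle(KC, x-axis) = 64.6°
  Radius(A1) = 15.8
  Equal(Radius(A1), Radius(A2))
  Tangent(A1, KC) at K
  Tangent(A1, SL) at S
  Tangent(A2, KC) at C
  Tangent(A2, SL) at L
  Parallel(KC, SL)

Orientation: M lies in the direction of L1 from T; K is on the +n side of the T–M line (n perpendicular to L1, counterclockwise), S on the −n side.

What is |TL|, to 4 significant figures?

43.94

The slot axis is L1's direction at 64.6°, so u = (cos 64.6°, sin 64.6°) = (0.4289, 0.9033) and n = (−sin 64.6°, cos 64.6°) = (-0.9033, 0.4289). T is at the origin and M lies 41.0 along u from T, so M = 41.0·u = (17.59, 37.04). Tangency of A1 to both parallel lines with radius 15.8 puts K and S at T ± 15.8·n: K = (-14.27, 6.777), S = (14.27, -6.777). Equal radii place C and L the same way about M: C = M + 15.8·n = (3.314, 43.81), L = M − 15.8·n = (31.86, 30.26). Then |TL| = |L − T| = 43.94.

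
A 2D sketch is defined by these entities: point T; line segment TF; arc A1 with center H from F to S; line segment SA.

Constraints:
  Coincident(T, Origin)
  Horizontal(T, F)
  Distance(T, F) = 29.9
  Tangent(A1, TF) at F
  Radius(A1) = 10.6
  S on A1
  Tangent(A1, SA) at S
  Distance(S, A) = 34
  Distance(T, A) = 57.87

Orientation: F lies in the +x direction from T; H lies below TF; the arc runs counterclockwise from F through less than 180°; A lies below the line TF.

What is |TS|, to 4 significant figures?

25.48

Checks: ∠(HF, FT) = 90.00° ✓; |HF| = 10.60 ✓; |HS| = 10.60 ✓; ∠(HS, SA) = 90.00° ✓; |SA| = 34.00 ✓; |TA| = 57.87 ✓.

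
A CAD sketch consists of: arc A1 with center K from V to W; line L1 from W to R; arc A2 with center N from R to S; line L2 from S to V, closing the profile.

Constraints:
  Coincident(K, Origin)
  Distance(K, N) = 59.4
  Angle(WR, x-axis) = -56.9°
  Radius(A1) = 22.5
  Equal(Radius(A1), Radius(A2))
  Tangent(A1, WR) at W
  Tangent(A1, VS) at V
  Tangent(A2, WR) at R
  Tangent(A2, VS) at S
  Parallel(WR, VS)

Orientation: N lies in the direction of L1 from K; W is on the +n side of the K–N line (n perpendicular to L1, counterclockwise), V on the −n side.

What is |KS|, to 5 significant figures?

63.519

Tangency of A1 to both parallel lines with radius 22.5 puts W and V at K ± 22.5·n: W = (18.849, 12.287), V = (-18.849, -12.287). Equal radii place R and S the same way about N: R = N + 22.5·n = (51.287, -37.473), S = N − 22.5·n = (13.590, -62.048). Then |KS| = |S − K| = 63.519.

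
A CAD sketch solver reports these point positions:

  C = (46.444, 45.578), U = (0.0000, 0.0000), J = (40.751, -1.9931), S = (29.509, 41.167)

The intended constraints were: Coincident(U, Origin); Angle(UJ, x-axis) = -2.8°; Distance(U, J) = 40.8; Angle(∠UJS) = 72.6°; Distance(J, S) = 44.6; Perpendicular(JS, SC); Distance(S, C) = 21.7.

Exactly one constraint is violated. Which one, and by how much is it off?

Distance(S, C) = 21.7 — off by 4.20.

U = (0.00, 0.00) ✓; UJ at -2.800° ✓; |UJ| = 40.80 ✓; ∠UJS = 72.60° ✓; |JS| = 44.60 ✓; ∠(JS, SC) = 90.00° ✓; |SC| = 17.50 ✗.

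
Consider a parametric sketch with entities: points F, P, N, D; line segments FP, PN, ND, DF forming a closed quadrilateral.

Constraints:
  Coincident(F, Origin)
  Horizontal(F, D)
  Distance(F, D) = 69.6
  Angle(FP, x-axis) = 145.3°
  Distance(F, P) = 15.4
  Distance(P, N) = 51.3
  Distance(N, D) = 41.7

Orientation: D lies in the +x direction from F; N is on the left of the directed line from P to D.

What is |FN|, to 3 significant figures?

43.8

F is at the origin; F and D share the same y with |FD| = 69.6 and D in +x, so D = (69.6, 0). FP runs at 145.3° with |FP| = 15.4, so P = (-12.7, 8.77). N is determined by |PN| = 51.3 and |ND| = 41.7 together: it lies at the intersection of circle(P, 51.3) and circle(D, 41.7). With |PD| = 82.7, the foot of the radical line on PD is 46.8 from P and the perpendicular offset is √(51.3² − 46.8²) = 21.1. Taking the left-of-PD solution: N = (36.1, 24.8).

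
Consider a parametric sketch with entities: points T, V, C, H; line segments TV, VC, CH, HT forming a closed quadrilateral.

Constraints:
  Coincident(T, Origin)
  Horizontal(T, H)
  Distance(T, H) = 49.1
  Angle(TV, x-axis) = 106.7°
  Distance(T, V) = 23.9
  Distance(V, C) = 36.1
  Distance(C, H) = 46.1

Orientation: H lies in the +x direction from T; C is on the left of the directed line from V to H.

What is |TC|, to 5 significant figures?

46.808

Checks: T = (0.00, 0.00) ✓; |VC| = 36.10 ✓; |CH| = 46.10 ✓.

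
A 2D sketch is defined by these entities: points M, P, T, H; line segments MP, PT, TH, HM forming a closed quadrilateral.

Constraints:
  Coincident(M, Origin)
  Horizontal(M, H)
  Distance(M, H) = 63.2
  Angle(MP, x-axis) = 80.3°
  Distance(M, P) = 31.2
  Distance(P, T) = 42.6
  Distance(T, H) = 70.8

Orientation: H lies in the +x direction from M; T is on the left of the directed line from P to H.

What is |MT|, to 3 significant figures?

71.4

Checks: |PT| = 42.60 ✓; |TH| = 70.80 ✓.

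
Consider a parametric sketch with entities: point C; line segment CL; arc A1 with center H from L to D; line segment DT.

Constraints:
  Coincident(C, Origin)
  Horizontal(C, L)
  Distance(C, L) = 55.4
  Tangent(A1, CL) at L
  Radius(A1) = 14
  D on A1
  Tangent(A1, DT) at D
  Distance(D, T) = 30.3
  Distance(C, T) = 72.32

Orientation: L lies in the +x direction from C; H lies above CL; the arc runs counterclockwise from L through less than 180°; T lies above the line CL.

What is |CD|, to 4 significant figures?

70.90

Checks: |CL| = 55.40 ✓; ∠(HL, LC) = 90.00° ✓; |HD| = 14.00 ✓; ∠(HD, DT) = 90.00° ✓; |DT| = 30.30 ✓; |CT| = 72.32 ✓.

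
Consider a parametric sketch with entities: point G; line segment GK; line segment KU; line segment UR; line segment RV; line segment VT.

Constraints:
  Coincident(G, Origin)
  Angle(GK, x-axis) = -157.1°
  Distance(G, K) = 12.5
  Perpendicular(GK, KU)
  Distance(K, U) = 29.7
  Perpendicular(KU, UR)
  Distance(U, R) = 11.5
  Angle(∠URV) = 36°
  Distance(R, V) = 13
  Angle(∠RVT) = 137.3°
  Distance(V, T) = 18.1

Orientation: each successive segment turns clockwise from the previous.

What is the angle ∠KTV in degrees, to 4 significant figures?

48.19°

G is at the origin; GK runs at -157.1° with length 12.5, so K = (-11.51, -4.864). GK ⟂ KU, so KU runs at 112.9°; with |KU| = 29.7, U = (-23.07, 22.50). KU ⟂ UR, so UR runs at 22.90°; with |UR| = 11.5, R = (-12.48, 26.97). ∠URV = 36.0° gives RV at -121.1° from the x-axis; with |RV| = 13.0, V = (-19.19, 15.84). ∠RVT = 137.3° gives VT at -163.8° from the x-axis; with |VT| = 18.1, T = (-36.57, 10.79). Then cos ∠KTV = TK·TV / (|TK||TV|), giving 48.19°.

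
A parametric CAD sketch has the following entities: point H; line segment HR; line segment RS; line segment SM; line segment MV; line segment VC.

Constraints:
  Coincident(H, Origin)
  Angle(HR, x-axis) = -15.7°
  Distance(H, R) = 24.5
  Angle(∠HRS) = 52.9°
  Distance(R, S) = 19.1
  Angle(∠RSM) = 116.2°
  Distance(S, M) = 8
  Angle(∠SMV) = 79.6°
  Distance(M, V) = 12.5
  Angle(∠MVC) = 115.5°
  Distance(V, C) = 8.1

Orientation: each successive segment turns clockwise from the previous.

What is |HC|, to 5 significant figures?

17.804

H is at the origin; HR runs at -15.7° with length 24.5, so R = (23.586, -6.6297). ∠HRS = 52.9° gives RS at -142.80° from the x-axis; with |RS| = 19.1, S = (8.3722, -18.178). ∠RSM = 116.2° gives SM at 153.40° from the x-axis; with |SM| = 8.0, M = (1.2190, -14.595). ∠SMV = 79.6° gives MV at 53.000° from the x-axis; with |MV| = 12.5, V = (8.7417, -4.6125). ∠MVC = 115.5° gives VC at -11.500° from the x-axis; with |VC| = 8.1, C = (16.679, -6.2274). Then |HC| = |C − H| = 17.804.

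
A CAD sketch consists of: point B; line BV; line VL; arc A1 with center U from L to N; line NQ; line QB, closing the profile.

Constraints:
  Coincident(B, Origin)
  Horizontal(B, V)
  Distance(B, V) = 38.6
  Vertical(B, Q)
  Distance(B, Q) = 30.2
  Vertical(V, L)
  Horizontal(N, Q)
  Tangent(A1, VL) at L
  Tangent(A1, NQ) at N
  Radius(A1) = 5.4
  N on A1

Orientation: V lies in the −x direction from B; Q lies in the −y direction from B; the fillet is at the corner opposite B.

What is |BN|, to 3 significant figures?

44.9

The virtual corner opposite B is at (-38.6, -30.2). Tangency of A1 to VL means the radius UL is perpendicular to VL and since A1 is tangent to NQ there, UN ⟂ NQ, with radius 5.4, so the center U sits 5.4 in from both sides at U = (-33.2, -24.8). That places the tangent points at L = (-38.6, -24.8) on VL and N = (-33.2, -30.2) on NQ. Then |BN| = |N − B| = 44.9.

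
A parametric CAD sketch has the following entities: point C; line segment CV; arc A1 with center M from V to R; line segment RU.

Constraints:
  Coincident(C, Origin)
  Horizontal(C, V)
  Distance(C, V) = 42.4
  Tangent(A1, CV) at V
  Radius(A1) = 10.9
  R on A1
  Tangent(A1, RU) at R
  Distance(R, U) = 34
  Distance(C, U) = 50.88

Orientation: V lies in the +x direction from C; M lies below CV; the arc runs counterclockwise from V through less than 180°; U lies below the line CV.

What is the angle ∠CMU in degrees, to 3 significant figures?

78.9°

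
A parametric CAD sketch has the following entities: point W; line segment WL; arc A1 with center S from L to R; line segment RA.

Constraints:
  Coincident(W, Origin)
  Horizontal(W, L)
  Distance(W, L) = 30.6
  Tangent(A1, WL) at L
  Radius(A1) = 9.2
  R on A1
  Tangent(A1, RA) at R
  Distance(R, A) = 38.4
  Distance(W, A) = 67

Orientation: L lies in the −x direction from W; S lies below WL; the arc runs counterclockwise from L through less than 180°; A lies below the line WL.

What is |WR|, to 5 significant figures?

39.790

W is at the origin; W and L share the same y with |WL| = 30.6 and L on the −x side, so L = (-30.600, 0.0000). A1 meets WL tangentially, so SL is at right angles to WL, so S = L + (0, -9.2) = (-30.600, -9.2000). Since SR ⟂ RA (tangency), |SA| = √(9.2² + 38.4²) = 39.487 regardless of where R sits on A1. So A lies on both circle(W, 67.0) and circle(S, 39.487); the below-WL intersection is A = (-51.768, -42.534). R is the foot of the tangent from A: R = (-39.302, -6.2134).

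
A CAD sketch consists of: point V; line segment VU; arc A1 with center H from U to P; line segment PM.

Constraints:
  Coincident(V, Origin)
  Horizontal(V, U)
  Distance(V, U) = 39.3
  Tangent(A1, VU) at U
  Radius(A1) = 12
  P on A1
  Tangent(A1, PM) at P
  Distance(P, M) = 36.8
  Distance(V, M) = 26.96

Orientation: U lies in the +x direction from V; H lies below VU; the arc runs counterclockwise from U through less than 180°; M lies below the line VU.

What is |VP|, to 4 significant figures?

31.65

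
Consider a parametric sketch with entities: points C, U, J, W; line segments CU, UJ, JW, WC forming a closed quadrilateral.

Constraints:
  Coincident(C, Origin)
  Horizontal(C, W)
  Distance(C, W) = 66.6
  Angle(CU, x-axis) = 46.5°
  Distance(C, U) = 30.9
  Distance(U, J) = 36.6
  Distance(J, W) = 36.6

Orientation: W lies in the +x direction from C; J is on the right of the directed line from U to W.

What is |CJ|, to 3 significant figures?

34.6

Checks: |UJ| = 36.60 ✓; |JW| = 36.60 ✓.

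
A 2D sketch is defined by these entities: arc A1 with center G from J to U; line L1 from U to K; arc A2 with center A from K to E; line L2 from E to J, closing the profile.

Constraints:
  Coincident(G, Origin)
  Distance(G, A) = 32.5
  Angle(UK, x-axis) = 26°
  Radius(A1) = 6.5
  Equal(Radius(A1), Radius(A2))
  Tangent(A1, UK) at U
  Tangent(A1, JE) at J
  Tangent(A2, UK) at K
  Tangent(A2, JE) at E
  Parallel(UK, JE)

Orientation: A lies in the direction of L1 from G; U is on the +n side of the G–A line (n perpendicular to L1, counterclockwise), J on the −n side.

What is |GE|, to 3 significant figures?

33.1

The slot axis is L1's direction at 26.0°, so u = (cos 26.0°, sin 26.0°) = (0.899, 0.438) and n = (−sin 26.0°, cos 26.0°) = (-0.438, 0.899). G is at the origin and A lies 32.5 along u from G, so A = 32.5·u = (29.2, 14.2). Tangency of A1 to both parallel lines with radius 6.5 puts U and J at G ± 6.5·n: U = (-2.85, 5.84), J = (2.85, -5.84). Equal radii place K and E the same way about A: K = A + 6.5·n = (26.4, 20.1), E = A − 6.5·n = (32.1, 8.40). Then |GE| = |E − G| = 33.1.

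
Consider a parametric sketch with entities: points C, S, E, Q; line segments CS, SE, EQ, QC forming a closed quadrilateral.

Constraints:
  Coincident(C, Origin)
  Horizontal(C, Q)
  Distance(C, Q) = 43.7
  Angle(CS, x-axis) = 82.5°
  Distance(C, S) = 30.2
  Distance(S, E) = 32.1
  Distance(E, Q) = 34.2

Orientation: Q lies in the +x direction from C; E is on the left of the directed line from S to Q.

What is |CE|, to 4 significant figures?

48.94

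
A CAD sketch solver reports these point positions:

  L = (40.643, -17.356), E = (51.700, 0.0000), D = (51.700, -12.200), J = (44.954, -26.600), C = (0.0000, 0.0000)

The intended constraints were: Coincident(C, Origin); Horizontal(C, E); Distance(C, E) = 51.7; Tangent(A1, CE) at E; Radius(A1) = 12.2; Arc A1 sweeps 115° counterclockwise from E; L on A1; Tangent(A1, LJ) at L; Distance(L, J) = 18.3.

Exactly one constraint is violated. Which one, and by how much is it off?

Distance(L, J) = 18.3 — off by 8.10.

C = (0.00, 0.00) ✓; C.y = 0.00, E.y = 0.00 ✓; |CE| = 51.70 ✓; ∠(DE, EC) = 90.00° ✓; |DE| = 12.20 ✓; bearing(D→L) − bearing(D→E) = 115.0° ✓; |DL| = 12.20 ✓; ∠(DL, LJ) = 90.00° ✓; |LJ| = 10.20 ✗.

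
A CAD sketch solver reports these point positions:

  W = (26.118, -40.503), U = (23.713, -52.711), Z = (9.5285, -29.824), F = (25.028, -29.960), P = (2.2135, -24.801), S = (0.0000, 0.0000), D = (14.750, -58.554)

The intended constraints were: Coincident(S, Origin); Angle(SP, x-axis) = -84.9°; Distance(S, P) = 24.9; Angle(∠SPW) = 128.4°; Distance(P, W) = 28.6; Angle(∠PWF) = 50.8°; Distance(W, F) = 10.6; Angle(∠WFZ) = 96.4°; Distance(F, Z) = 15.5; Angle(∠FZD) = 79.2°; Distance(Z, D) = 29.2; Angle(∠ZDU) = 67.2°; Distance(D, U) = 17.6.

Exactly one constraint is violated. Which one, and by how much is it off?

Distance(D, U) = 17.6 — off by 6.90.

S = (0.00, 0.00) ✓; SP at -84.90° ✓; |SP| = 24.90 ✓; ∠SPW = 128.4° ✓; |PW| = 28.60 ✓; ∠PWF = 50.80° ✓; |WF| = 10.60 ✓; ∠WFZ = 96.41° ✓; |FZ| = 15.50 ✓; ∠FZD = 79.20° ✓; |ZD| = 29.20 ✓; ∠ZDU = 67.20° ✓; |DU| = 10.70 ✗.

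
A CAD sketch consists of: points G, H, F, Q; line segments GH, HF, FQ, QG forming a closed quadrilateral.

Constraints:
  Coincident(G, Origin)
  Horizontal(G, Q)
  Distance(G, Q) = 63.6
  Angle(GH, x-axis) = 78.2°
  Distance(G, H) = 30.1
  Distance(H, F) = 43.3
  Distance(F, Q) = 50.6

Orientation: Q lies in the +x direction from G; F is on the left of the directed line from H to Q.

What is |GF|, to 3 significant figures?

65.7

G is at the origin; G and Q share the same y with |GQ| = 63.6 and Q in +x, so Q = (63.6, 0). GH runs at 78.2° with |GH| = 30.1, so H = (6.16, 29.5). F is determined by |HF| = 43.3 and |FQ| = 50.6 together: it lies at the intersection of circle(H, 43.3) and circle(Q, 50.6). With |HQ| = 64.6, the foot of the radical line on HQ is 27.0 from H and the perpendicular offset is √(43.3² − 27.0²) = 33.9. Taking the left-of-HQ solution: F = (45.6, 47.3).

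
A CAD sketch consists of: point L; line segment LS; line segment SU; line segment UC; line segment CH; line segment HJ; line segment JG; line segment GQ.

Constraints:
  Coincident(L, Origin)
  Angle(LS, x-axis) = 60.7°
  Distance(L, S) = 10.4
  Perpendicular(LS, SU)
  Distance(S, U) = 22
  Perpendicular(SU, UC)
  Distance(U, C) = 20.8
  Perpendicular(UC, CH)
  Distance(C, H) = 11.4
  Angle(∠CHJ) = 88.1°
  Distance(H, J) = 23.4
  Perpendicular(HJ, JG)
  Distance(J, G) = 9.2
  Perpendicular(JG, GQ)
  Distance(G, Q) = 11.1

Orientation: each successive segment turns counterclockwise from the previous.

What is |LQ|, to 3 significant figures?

20.3

L is at the origin; LS runs at 60.7° with length 10.4, so S = (5.09, 9.07). LS is perpendicular to SU, so SU runs at 151°; with |SU| = 22.0, U = (-14.1, 19.8). SU is perpendicular to UC, so UC runs at -119°; with |UC| = 20.8, C = (-24.3, 1.70). UC ⟂ CH, so CH runs at -29.3°; with |CH| = 11.4, H = (-14.3, -3.88). ∠CHJ = 88.1° gives HJ at 62.6° from the x-axis; with |HJ| = 23.4, J = (-3.56, 16.9). HJ is perpendicular to JG, so JG runs at 153°; with |JG| = 9.2, G = (-11.7, 21.1). JG is perpendicular to GQ, so GQ runs at -117°; with |GQ| = 11.1, Q = (-16.8, 11.3). Then |LQ| = |Q − L| = 20.3.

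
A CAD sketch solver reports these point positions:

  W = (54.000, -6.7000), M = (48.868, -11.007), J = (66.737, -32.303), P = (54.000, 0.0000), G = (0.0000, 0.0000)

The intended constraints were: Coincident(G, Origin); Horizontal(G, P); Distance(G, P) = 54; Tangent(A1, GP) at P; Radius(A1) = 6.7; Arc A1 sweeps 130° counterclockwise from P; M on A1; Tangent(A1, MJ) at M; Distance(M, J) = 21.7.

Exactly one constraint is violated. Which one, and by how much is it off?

Distance(M, J) = 21.7 — off by 6.10.

G = (0.00, 0.00) ✓; G.y = 0.00, P.y = 0.00 ✓; |GP| = 54.00 ✓; ∠(WP, PG) = 90.00° ✓; |WP| = 6.700 ✓; bearing(W→M) − bearing(W→P) = 130.0° ✓; |WM| = 6.700 ✓; ∠(WM, MJ) = 90.01° ✓; |MJ| = 27.80 ✗.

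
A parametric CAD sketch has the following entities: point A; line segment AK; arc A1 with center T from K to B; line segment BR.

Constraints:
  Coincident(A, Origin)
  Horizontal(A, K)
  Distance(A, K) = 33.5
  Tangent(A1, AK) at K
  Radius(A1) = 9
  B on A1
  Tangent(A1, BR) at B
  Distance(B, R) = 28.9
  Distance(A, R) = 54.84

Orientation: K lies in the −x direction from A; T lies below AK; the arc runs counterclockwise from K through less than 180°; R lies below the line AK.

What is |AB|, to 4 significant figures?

43.62

A is at the origin; A and K share the same y with |AK| = 33.5 and K on the −x side, so K = (-33.50, 0.000). Tangency of A1 to AK means the radius TK is perpendicular to AK, so T = K + (0, -9) = (-33.50, -9.000). Since TB ⟂ BR (tangency), |TR| = √(9.0² + 28.9²) = 30.27 regardless of where B sits on A1. So R lies on both circle(A, 54.84) and circle(T, 30.27); the below-AK intersection is R = (-38.74, -38.81). B is the foot of the tangent from R: B = (-42.43, -10.15).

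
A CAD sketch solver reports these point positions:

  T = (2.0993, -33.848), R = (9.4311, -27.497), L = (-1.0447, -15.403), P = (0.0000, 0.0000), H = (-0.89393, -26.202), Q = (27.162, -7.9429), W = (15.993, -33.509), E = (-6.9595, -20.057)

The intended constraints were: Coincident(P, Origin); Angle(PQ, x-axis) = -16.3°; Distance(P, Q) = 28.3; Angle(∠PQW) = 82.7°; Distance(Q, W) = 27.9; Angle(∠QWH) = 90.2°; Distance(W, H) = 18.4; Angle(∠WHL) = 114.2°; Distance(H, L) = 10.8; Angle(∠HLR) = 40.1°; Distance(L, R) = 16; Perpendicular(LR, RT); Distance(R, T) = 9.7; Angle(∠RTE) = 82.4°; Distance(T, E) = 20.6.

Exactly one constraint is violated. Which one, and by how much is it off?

Distance(T, E) = 20.6 — off by 4.10.

P = (0.00, 0.00) ✓; PQ at -16.30° ✓; |PQ| = 28.30 ✓; ∠PQW = 82.70° ✓; |QW| = 27.90 ✓; ∠QWH = 90.20° ✓; |WH| = 18.40 ✓; ∠WHL = 114.2° ✓; |HL| = 10.80 ✓; ∠HLR = 40.10° ✓; |LR| = 16.00 ✓; ∠(LR, RT) = 90.00° ✓; |RT| = 9.700 ✓; ∠RTE = 82.40° ✓; |TE| = 16.50 ✗.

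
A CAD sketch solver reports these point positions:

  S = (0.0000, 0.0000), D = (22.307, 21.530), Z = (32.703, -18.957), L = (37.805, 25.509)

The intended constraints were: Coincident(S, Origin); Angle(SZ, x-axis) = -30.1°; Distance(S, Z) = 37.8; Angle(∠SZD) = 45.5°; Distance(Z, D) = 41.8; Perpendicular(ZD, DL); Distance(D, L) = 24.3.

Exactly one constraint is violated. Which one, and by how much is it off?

Distance(D, L) = 24.3 — off by 8.30.

S = (0.00, 0.00) ✓; SZ at -30.10° ✓; |SZ| = 37.80 ✓; ∠SZD = 45.50° ✓; |ZD| = 41.80 ✓; ∠(ZD, DL) = 90.00° ✓; |DL| = 16.00 ✗.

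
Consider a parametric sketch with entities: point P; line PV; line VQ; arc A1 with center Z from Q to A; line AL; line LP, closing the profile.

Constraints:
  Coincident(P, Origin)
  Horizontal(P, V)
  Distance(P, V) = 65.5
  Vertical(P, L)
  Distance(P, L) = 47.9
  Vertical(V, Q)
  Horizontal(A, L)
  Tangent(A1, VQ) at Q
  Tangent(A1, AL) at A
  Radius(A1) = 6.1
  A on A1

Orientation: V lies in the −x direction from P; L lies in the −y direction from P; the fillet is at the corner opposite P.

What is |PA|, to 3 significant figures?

76.3

P is at the origin; P and V share the same y with |PV| = 65.5 and V on the −x side, so V = (-65.5, 0.00). PL is vertical with |PL| = 47.9 and L on the −y side, so L = (0.00, -47.9). The virtual corner opposite P is at (-65.5, -47.9). A1 meets VQ tangentially, so ZQ is at right angles to VQ and since A1 is tangent to AL there, ZA ⟂ AL, with radius 6.1, so the center Z sits 6.1 in from both sides at Z = (-59.4, -41.8). That places the tangent points at Q = (-65.5, -41.8) on VQ and A = (-59.4, -47.9) on AL. Then |PA| = |A − P| = 76.3.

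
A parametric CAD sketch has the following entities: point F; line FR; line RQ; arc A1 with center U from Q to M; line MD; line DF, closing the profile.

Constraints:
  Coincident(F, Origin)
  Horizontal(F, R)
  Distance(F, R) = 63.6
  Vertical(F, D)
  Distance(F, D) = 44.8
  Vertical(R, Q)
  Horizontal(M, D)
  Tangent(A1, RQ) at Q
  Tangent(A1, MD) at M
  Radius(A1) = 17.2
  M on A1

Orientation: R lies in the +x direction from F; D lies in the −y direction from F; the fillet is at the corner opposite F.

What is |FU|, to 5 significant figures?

53.988

F and D share the same x with |FD| = 44.8 and D on the −y side, so D = (0.0000, -44.800). The virtual corner opposite F is at (63.600, -44.800). A1 meets RQ tangentially, so UQ is at right angles to RQ and tangency of A1 to MD means the radius UM is perpendicular to MD, with radius 17.2, so the center U sits 17.2 in from both sides at U = (46.400, -27.600). Then |FU| = |U − F| = 53.988.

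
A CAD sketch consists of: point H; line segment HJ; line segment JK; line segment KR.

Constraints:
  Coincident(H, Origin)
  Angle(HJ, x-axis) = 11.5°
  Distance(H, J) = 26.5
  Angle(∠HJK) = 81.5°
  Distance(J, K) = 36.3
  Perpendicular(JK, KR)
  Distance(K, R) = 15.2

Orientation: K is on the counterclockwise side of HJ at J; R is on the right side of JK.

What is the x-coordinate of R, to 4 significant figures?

27.84

∠HJK = 81.5°, so JK runs at 11.5° + (180° − 81.5°) = 110.0° from the x-axis; with |JK| = 36.3, K = J + 36.3·(cos 110.0°, sin 110.0°) = (13.55, 39.39). The perpendicularity gives KR at right angles to JK; with |KR| = 15.2 on the right of JK, R = K + 15.2·(0.9397, 0.3420) = (27.84, 44.59). So R.x = 27.84.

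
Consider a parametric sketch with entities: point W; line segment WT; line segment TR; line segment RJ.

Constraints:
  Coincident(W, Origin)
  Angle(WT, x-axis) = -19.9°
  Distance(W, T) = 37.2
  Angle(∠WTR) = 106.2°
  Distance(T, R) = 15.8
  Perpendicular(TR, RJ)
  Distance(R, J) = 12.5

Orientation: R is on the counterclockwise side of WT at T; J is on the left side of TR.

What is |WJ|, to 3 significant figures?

35.0

W is at the origin; WT runs at -19.9° with length 37.2, so T = 37.2·(cos -19.9°, sin -19.9°) = (35.0, -12.7). ∠WTR = 106.2°, so TR runs at -19.9° + (180° − 106.2°) = 53.9° from the x-axis; with |TR| = 15.8, R = T + 15.8·(cos 53.9°, sin 53.9°) = (44.3, 0.104). TR ⟂ RJ; with |RJ| = 12.5 on the left of TR, J = R + 12.5·(-0.808, 0.589) = (34.2, 7.47). Then |WJ| = |J − W| = 35.0.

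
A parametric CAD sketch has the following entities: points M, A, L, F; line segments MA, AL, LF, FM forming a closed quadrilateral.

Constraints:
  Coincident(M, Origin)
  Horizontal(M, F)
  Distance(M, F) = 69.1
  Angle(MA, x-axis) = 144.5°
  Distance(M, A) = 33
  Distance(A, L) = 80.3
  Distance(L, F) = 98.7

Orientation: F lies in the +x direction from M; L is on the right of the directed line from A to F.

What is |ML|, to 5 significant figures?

60.106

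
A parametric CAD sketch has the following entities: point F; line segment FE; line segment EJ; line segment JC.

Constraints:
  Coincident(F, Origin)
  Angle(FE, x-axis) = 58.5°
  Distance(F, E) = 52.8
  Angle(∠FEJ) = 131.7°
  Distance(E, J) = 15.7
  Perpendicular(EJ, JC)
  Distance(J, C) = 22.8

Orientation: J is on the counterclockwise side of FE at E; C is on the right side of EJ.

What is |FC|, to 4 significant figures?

80.34

F is at the origin; FE runs at 58.5° with length 52.8, so E = 52.8·(cos 58.5°, sin 58.5°) = (27.59, 45.02). ∠FEJ = 131.7°, so EJ runs at 58.5° + (180° − 131.7°) = 106.8° from the x-axis; with |EJ| = 15.7, J = E + 15.7·(cos 106.8°, sin 106.8°) = (23.05, 60.05). EJ ⟂ JC; with |JC| = 22.8 on the right of EJ, C = J + 22.8·(0.9573, 0.2890) = (44.88, 66.64). Then |FC| = |C − F| = 80.34.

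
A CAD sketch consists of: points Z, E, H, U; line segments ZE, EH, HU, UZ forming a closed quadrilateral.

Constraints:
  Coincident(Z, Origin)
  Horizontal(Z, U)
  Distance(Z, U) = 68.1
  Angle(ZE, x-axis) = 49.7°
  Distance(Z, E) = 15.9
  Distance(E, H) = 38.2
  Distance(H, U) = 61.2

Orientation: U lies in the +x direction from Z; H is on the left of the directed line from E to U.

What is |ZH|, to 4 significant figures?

53.81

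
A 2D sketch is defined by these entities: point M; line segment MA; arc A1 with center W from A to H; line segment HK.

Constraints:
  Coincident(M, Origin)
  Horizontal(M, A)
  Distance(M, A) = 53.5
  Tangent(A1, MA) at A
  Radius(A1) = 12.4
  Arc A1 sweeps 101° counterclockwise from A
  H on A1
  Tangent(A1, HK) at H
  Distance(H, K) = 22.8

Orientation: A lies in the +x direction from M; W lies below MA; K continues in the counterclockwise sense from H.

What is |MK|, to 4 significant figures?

58.88

M is at the origin; M and A share the same y with |MA| = 53.5 and A on the +x side, so A = (53.50, 0.000). Since A1 is tangent to MA there, WA ⟂ MA, so W = A + (0, -12.4) = (53.50, -12.40). On A1, A sits at bearing 90° from W; a 101° counterclockwise sweep puts H at bearing 191°, so H = W + 12.4·(cos 191°, sin 191°) = (41.33, -14.77). A1 meets HK tangentially, so WH is at right angles to HK, so HK runs along (−sin 191°, cos 191°); with |HK| = 22.8, K = (45.68, -37.15). Then |MK| = |K − M| = 58.88.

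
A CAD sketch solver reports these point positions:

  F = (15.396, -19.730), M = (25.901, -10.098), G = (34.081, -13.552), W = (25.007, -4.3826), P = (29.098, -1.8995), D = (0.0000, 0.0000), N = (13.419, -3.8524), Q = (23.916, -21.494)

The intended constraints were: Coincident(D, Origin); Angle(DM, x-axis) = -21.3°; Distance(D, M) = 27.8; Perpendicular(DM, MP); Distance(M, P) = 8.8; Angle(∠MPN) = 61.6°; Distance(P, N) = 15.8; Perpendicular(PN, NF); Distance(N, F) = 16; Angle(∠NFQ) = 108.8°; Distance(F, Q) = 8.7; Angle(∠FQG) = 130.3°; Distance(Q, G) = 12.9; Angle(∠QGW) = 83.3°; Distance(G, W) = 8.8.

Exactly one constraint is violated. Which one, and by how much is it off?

Distance(G, W) = 8.8 — off by 4.10.

D = (0.00, 0.00) ✓; DM at -21.30° ✓; |DM| = 27.80 ✓; ∠(DM, MP) = 90.00° ✓; |MP| = 8.800 ✓; ∠MPN = 61.60° ✓; |PN| = 15.80 ✓; ∠(PN, NF) = 90.00° ✓; |NF| = 16.00 ✓; ∠NFQ = 108.8° ✓; |FQ| = 8.701 ✓; ∠FQG = 130.3° ✓; |QG| = 12.90 ✓; ∠QGW = 83.30° ✓; |GW| = 12.90 ✗.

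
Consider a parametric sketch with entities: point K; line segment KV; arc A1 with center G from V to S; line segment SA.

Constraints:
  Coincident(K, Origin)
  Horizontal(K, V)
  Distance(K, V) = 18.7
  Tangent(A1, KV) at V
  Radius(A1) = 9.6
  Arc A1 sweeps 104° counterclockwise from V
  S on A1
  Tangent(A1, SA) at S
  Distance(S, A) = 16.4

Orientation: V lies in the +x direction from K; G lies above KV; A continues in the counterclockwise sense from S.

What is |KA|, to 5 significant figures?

36.784

On A1, V sits at bearing -90° from G; a 104° counterclockwise sweep puts S at bearing 14°, so S = G + 9.6·(cos 14°, sin 14°) = (28.015, 11.922). Tangency of A1 to SA means the radius GS is perpendicular to SA, so SA runs along (−sin 14°, cos 14°); with |SA| = 16.4, A = (24.047, 27.835). Then |KA| = |A − K| = 36.784.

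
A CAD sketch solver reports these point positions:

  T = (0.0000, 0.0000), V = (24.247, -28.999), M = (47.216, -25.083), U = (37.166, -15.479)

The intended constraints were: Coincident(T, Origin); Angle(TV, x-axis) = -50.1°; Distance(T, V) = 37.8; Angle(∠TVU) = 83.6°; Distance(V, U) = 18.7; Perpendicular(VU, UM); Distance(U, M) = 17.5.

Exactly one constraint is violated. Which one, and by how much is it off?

Distance(U, M) = 17.5 — off by 3.60.

T = (0.00, 0.00) ✓; TV at -50.10° ✓; |TV| = 37.80 ✓; ∠TVU = 83.60° ✓; |VU| = 18.70 ✓; ∠(VU, UM) = 90.00° ✓; |UM| = 13.90 ✗.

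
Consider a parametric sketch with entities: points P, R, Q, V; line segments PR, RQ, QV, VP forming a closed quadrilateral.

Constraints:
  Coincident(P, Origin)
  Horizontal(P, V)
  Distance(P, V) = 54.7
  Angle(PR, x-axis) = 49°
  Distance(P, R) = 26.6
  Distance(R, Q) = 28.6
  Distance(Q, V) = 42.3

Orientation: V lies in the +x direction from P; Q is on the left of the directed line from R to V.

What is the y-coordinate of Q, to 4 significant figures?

39.17

Checks: |RQ| = 28.60 ✓; |QV| = 42.30 ✓.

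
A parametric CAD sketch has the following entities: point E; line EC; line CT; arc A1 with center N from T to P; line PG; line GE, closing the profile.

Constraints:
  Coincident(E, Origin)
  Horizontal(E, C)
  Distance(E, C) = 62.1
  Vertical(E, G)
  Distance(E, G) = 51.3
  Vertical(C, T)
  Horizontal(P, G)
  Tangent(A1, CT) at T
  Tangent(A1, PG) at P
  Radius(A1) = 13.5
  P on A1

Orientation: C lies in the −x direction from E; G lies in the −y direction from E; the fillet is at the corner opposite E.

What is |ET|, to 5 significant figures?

72.700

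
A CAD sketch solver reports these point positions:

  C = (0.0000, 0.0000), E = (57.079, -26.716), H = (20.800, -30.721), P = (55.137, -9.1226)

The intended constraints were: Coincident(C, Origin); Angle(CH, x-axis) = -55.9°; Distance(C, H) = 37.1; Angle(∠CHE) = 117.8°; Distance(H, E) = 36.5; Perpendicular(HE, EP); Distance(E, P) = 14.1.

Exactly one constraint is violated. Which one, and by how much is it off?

Distance(E, P) = 14.1 — off by 3.60.

C = (0.00, 0.00) ✓; CH at -55.90° ✓; |CH| = 37.10 ✓; ∠CHE = 117.8° ✓; |HE| = 36.50 ✓; ∠(HE, EP) = 90.00° ✓; |EP| = 17.70 ✗.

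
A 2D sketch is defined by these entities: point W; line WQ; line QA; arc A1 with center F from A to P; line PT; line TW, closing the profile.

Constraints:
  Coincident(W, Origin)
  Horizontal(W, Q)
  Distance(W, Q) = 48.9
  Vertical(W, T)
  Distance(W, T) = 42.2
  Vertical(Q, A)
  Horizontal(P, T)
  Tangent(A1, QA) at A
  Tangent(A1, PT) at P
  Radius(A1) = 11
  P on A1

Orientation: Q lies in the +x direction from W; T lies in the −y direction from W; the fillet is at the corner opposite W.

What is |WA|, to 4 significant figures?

58.01

W is at the origin; W and Q share the same y with |WQ| = 48.9 and Q on the +x side, so Q = (48.90, 0.000). W and T share the same x with |WT| = 42.2 and T on the −y side, so T = (0.000, -42.20). The virtual corner opposite W is at (48.90, -42.20). The tangent condition forces FA to be normal to QA and since A1 is tangent to PT there, FP ⟂ PT, with radius 11.0, so the center F sits 11.0 in from both sides at F = (37.90, -31.20). That places the tangent points at A = (48.90, -31.20) on QA and P = (37.90, -42.20) on PT. Then |WA| = |A − W| = 58.01.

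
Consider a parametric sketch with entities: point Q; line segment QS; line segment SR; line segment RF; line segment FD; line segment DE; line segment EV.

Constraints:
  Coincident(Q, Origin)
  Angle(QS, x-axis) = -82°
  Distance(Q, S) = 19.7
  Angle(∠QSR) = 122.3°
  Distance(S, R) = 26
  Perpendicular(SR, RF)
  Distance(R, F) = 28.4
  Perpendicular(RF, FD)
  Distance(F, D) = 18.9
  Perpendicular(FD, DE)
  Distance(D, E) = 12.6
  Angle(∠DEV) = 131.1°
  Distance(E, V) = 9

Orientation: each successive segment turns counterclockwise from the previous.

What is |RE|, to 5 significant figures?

24.634

Q is at the origin; QS runs at -82.0° with length 19.7, so S = (2.7417, -19.508). ∠QSR = 122.3° gives SR at -24.300° from the x-axis; with |SR| = 26.0, R = (26.438, -30.208). SR is perpendicular to RF, so RF runs at 65.700°; with |RF| = 28.4, F = (38.125, -4.3238). The perpendicularity gives FD at right angles to RF, so FD runs at 155.70°; with |FD| = 18.9, D = (20.900, 3.4538). FD ⟂ DE, so DE runs at -114.30°; with |DE| = 12.6, E = (15.715, -8.0299). Then |RE| = |E − R| = 24.634.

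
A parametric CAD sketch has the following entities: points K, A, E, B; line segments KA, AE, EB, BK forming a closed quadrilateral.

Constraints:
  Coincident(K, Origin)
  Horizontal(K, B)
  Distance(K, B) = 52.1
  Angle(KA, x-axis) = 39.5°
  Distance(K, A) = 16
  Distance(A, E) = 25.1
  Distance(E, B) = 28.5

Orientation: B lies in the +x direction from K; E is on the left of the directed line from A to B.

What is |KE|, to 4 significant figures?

40.93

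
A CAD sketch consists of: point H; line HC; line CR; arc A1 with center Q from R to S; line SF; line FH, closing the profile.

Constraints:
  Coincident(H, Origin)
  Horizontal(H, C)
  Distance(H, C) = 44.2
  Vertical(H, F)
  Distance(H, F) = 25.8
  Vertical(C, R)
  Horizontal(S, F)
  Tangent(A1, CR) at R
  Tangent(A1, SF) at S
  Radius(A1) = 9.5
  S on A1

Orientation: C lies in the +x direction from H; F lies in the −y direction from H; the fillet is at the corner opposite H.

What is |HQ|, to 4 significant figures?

38.34

H and F share the same x with |HF| = 25.8 and F on the −y side, so F = (0.000, -25.80). The virtual corner opposite H is at (44.20, -25.80). Tangency of A1 to CR means the radius QR is perpendicular to CR and A1 meets SF tangentially, so QS is at right angles to SF, with radius 9.5, so the center Q sits 9.5 in from both sides at Q = (34.70, -16.30). Then |HQ| = |Q − H| = 38.34.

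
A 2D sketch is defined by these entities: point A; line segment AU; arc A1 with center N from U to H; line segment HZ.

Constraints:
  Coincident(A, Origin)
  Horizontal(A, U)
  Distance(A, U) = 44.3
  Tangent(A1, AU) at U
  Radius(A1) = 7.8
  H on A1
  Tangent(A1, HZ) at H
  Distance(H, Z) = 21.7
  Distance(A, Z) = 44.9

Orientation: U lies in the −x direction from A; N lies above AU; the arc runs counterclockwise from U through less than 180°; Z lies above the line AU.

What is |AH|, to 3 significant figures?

37.2

A is at the origin; A and U share the same y with |AU| = 44.3 and U on the −x side, so U = (-44.3, 0.00). Since A1 is tangent to AU there, NU ⟂ AU, so N = U + (0, 7.8) = (-44.3, 7.80). Since NH ⟂ HZ (tangency), |NZ| = √(7.8² + 21.7²) = 23.1 regardless of where H sits on A1. So Z lies on both circle(A, 44.9) and circle(N, 23.1); the above-AU intersection is Z = (-34.5, 28.7). H is the foot of the tangent from Z: H = (-36.5, 7.08).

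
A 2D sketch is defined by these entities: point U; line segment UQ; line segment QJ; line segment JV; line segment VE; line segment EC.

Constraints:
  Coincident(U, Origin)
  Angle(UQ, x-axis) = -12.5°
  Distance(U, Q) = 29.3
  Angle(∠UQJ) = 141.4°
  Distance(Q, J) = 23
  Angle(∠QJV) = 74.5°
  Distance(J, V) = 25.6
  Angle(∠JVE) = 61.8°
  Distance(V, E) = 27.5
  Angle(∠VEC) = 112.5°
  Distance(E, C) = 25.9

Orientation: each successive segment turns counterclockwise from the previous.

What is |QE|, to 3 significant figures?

6.78

U is at the origin; UQ runs at -12.5° with length 29.3, so Q = (28.6, -6.34). ∠UQJ = 141.4° gives QJ at 26.1° from the x-axis; with |QJ| = 23.0, J = (49.3, 3.78). ∠QJV = 74.5° gives JV at 132° from the x-axis; with |JV| = 25.6, V = (32.3, 22.9). ∠JVE = 61.8° gives VE at -110° from the x-axis; with |VE| = 27.5, E = (22.8, -2.89). Then |QE| = |E − Q| = 6.78.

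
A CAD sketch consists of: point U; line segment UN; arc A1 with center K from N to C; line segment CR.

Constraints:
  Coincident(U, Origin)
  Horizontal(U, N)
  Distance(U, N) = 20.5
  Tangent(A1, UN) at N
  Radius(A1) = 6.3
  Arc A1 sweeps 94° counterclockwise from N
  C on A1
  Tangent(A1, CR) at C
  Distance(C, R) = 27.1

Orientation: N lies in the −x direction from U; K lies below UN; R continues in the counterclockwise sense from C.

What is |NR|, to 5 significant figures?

34.058

U is at the origin; UN is horizontal with |UN| = 20.5 and N on the −x side, so N = (-20.500, 0.0000). A1 meets UN tangentially, so KN is at right angles to UN, so K = N + (0, -6.3) = (-20.500, -6.3000). On A1, N sits at bearing 90° from K; a 94° counterclockwise sweep puts C at bearing 184°, so C = K + 6.3·(cos 184°, sin 184°) = (-26.785, -6.7395). Tangency of A1 to CR means the radius KC is perpendicular to CR, so CR runs along (−sin 184°, cos 184°); with |CR| = 27.1, R = (-24.894, -33.773). Then |NR| = |R − N| = 34.058.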